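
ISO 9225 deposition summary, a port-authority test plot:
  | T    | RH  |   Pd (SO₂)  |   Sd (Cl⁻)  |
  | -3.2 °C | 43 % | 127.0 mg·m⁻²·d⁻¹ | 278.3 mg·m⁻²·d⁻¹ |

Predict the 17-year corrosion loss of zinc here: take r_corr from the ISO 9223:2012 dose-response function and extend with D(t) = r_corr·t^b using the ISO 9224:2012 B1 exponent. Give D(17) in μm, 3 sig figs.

zinc: temperature factor f = +0.038·(-13.2) = -0.5016
  Pd branch = 0.0129·Pd^0.44·e^(0.046·RH+f) = 0.4758 μm/a
  Cl⁻ term: 0.0175·278.3^0.57·exp(0.008·43+0.085·-3.2) = 0.4652
  r_corr = 0.4758 + 0.4652 = 0.9411 μm/a
ISO 9224: D(t) = r_corr · t^b with b = 0.813 (zinc, B1)
  D(17) = 0.9411 × 17^0.813 = 0.9411 × 10.01 = 9.418 μm

D(17) = 9.42 μm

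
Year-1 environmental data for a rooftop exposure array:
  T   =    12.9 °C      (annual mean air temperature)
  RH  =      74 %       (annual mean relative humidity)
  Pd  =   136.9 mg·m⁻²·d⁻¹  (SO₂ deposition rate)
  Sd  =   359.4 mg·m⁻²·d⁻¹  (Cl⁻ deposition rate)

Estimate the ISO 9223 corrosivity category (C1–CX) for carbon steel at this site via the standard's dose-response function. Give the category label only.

C5

carbon steel: temperature factor f = -0.054·(2.9) = -0.1566
  Pd branch = 1.77·Pd^0.52·e^(0.02·RH+f) = 85.83 μm/a
  Cl⁻ term: 0.102·359.4^0.62·exp(0.033·74+0.04·12.9) = 75.46
  sum: 85.83 + 75.46 → r_corr = 161.3 μm/a
161 μm/a falls in (80, 200] for carbon steel → category C5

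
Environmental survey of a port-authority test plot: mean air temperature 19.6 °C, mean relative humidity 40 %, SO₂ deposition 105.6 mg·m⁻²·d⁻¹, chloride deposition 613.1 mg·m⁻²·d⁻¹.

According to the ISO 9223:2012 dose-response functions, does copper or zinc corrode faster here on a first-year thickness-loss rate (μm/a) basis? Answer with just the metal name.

zinc

copper: T>10 °C ⇒ hinge -0.080·(19.6−10) = -0.7680
  sulphur-dioxide contribution → 0.08746 μm/a
  chloride contribution → 0.6395 μm/a
  ⇒ r_corr(copper) = 0.727 μm/a
zinc: f(T) = -0.071·(T−10) [T>10 °C] = -0.6816
  sulphur-dioxide contribution → 0.3192 μm/a
  chloride contribution → 4.948 μm/a
  total first-year rate 5.267 μm/a
Ordering by μm/a: zinc (5.27) > copper (0.727)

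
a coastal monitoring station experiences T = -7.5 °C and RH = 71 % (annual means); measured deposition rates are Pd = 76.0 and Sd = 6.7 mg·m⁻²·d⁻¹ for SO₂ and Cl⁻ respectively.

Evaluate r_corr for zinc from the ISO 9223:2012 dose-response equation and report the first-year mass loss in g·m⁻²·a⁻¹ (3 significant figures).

zinc: T≤10 °C ⇒ hinge +0.038·(-7.5−10) = -0.6650
  SO₂ term: 0.0129·76.0^0.44·exp(0.046·71-0.6650) = 1.169
  Sd branch = 0.0175·Sd^0.57·e^(0.008·RH+0.085·T) = 0.04827 μm/a
  sum: 1.169 + 0.04827 → r_corr = 1.217 μm/a
Convert to mass loss: 1.217 μm/a × 7.14 g/cm³ = 8.69 g·m⁻²·a⁻¹

r_corr = 8.69 g·m⁻²·a⁻¹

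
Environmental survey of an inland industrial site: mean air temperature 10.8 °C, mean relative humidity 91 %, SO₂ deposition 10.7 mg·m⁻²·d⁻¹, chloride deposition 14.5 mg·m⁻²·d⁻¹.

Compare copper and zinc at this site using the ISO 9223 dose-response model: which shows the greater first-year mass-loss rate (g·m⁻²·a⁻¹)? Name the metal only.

copper: T>10 °C ⇒ hinge -0.080·(10.8−10) = -0.0640
  SO₂ term: 0.0053·10.7^0.26·exp(0.059·91-0.0640) = 1.976
  Sd branch = 0.01025·Sd^0.27·e^(0.036·RH+0.049·T) = 0.9481 μm/a
  r_corr = 1.976 + 0.9481 = 2.924 μm/a
  mass loss = 2.924 μm/a × 8.96 g/cm³ = 26.2 g·m⁻²·a⁻¹
zinc: T>10 °C ⇒ hinge -0.071·(10.8−10) = -0.0568
  SO₂ term: 0.0129·10.7^0.44·exp(0.046·91-0.0568) = 2.274
  Sd branch = 0.0175·Sd^0.57·e^(0.008·RH+0.085·T) = 0.4167 μm/a
  r_corr = 2.274 + 0.4167 = 2.691 μm/a
  mass loss = 2.691 μm/a × 7.14 g/cm³ = 19.21 g·m⁻²·a⁻¹
Ordering by g·m⁻²·a⁻¹: copper (26.2) > zinc (19.2)

copper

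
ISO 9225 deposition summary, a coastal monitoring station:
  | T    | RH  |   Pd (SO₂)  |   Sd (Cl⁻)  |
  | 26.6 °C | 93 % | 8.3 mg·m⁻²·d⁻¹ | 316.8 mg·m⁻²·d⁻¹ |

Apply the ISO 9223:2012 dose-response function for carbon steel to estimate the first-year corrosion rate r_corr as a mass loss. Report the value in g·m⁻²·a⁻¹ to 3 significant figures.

r_corr = 1.88e+03 g·m⁻²·a⁻¹

carbon steel: f(T) = -0.054·(T−10) [T>10 °C] = -0.8964
  sulphur-dioxide contribution → 13.94 μm/a
  chloride contribution → 226 μm/a
  ⇒ r_corr(carbon steel) = 239.9 μm/a
Convert to mass loss: 239.9 μm/a × 7.85 g/cm³ = 1883 g·m⁻²·a⁻¹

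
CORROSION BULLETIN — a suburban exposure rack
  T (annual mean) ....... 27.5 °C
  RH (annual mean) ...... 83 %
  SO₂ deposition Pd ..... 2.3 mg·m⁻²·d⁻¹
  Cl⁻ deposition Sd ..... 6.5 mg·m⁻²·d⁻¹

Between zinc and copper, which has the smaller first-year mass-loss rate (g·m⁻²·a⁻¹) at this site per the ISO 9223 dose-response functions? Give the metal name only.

zinc: T>10 °C ⇒ hinge -0.071·(27.5−10) = -1.2425
  Pd branch = 0.0129·Pd^0.44·e^(0.046·RH+f) = 0.2445 μm/a
  Cl⁻ term: 0.0175·6.5^0.57·exp(0.008·83+0.085·27.5) = 1.023
  sum: 0.2445 + 1.023 → r_corr = 1.268 μm/a
  mass loss = 1.268 μm/a × 7.14 g/cm³ = 9.051 g·m⁻²·a⁻¹
copper: T>10 °C ⇒ hinge -0.080·(27.5−10) = -1.4000
  SO₂ term: 0.0053·2.3^0.26·exp(0.059·83-1.4000) = 0.2173
  Sd branch = 0.01025·Sd^0.27·e^(0.036·RH+0.049·T) = 1.297 μm/a
  sum: 0.2173 + 1.297 → r_corr = 1.515 μm/a
  mass loss = 1.515 μm/a × 8.96 g/cm³ = 13.57 g·m⁻²·a⁻¹
Ordering by g·m⁻²·a⁻¹: copper (13.6) > zinc (9.05)

zinc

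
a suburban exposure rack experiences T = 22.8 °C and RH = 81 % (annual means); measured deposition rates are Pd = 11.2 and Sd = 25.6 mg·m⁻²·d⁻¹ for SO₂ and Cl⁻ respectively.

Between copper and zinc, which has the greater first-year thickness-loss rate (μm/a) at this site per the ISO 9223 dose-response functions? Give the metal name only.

zinc

copper: temperature factor f = -0.080·(12.8) = -1.0240
  sulphur-dioxide contribution → 0.4245 μm/a
  chloride contribution → 1.388 μm/a
  total first-year rate 1.813 μm/a
zinc: f(T) = -0.071·(T−10) [T>10 °C] = -0.9088
  sulphur-dioxide contribution → 0.6248 μm/a
  chloride contribution → 1.475 μm/a
  total first-year rate 2.1 μm/a
Ordering by μm/a: zinc (2.1) > copper (1.81)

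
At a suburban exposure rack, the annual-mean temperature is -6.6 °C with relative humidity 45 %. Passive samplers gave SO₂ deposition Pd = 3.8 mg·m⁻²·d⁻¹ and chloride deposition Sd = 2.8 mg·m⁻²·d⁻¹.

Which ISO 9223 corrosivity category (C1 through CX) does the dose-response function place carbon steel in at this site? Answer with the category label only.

C2

carbon steel: T≤10 °C ⇒ hinge +0.150·(-6.6−10) = -2.4900
  SO₂ term: 1.77·3.8^0.52·exp(0.02·45-2.4900) = 0.7227
  Sd branch = 0.102·Sd^0.62·e^(0.033·RH+0.04·T) = 0.6548 μm/a
  sum: 0.7227 + 0.6548 → r_corr = 1.377 μm/a
ISO 9223 Table 2 (carbon steel): 1.3 < 1.38 ≤ 25 μm/a ⇒ C2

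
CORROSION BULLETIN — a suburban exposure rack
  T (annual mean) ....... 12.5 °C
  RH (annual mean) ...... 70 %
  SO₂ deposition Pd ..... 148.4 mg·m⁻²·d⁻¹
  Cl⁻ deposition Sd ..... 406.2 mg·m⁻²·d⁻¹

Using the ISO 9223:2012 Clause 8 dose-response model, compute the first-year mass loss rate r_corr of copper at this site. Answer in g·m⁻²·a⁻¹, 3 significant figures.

copper: f(T) = -0.080·(T−10) [T>10 °C] = -0.2000
  Pd branch = 0.0053·Pd^0.26·e^(0.059·RH+f) = 0.99 μm/a
  Cl⁻ term: 0.01025·406.2^0.27·exp(0.036·70+0.049·12.5) = 1.19
  sum: 0.99 + 1.19 → r_corr = 2.18 μm/a
Convert to mass loss: 2.18 μm/a × 8.96 g/cm³ = 19.53 g·m⁻²·a⁻¹

r_corr = 19.5 g·m⁻²·a⁻¹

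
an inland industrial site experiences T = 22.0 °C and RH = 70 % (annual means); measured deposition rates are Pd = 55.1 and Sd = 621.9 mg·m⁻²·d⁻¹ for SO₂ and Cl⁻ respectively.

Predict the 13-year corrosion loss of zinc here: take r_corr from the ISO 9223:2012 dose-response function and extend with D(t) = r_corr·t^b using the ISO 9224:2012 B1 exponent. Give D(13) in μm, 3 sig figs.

D(13) = 69.0 μm

zinc: temperature factor f = -0.071·(12.0) = -0.8520
  Pd branch = 0.0129·Pd^0.44·e^(0.046·RH+f) = 0.8037 μm/a
  Sd branch = 0.0175·Sd^0.57·e^(0.008·RH+0.085·T) = 7.777 μm/a
  sum: 0.8037 + 7.777 → r_corr = 8.58 μm/a
ISO 9224: D(t) = r_corr · t^b with b = 0.813 (zinc, B1)
  D(13) = 8.58 × 13^0.813 = 8.58 × 8.047 = 69.05 μm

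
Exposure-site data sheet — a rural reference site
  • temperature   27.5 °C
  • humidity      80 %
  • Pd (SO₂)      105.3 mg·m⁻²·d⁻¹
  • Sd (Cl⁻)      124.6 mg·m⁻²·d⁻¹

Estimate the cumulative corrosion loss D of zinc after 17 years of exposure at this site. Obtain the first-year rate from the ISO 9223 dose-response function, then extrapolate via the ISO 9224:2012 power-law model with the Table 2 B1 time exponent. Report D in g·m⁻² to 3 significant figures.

zinc: temperature factor f = -0.071·(17.5) = -1.2425
  SO₂ term: 0.0129·105.3^0.44·exp(0.046·80-1.2425) = 1.146
  Sd branch = 0.0175·Sd^0.57·e^(0.008·RH+0.085·T) = 5.378 μm/a
  r_corr = 1.146 + 5.378 = 6.523 μm/a
ISO 9224: D(t) = r_corr · t^b with b = 0.813 (zinc, B1)
  D(17) = 6.523 × 17^0.813 = 6.523 × 10.01 = 65.29 μm
  Mass loss = 65.29 μm × 7.14 g/cm³ = 466.1 g·m⁻²

D(17) = 466 g·m⁻²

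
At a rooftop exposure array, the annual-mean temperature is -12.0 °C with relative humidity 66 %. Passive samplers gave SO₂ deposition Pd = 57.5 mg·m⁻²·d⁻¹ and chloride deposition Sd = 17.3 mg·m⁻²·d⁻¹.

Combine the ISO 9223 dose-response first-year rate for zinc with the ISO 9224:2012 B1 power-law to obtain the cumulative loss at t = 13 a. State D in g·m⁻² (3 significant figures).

D(13) = 42.9 g·m⁻²

zinc: temperature factor f = +0.038·(-22.0) = -0.8360
  Pd branch = 0.0129·Pd^0.44·e^(0.046·RH+f) = 0.6923 μm/a
  Sd branch = 0.0175·Sd^0.57·e^(0.008·RH+0.085·T) = 0.05433 μm/a
  r_corr = 0.6923 + 0.05433 = 0.7466 μm/a
Long-term exponent b (ISO 9224 Table 2, B1) = 0.813
  D(13) = 0.7466 × 13^0.813 = 0.7466 × 8.047 = 6.008 μm
  Mass loss = 6.008 μm × 7.14 g/cm³ = 42.9 g·m⁻²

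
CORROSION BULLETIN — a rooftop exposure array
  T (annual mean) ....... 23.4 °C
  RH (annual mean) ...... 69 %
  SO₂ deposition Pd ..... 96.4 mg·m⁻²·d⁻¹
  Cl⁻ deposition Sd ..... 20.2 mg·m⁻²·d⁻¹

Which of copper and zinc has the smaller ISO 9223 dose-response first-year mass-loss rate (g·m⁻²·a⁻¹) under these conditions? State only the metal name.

copper

copper: temperature factor f = -0.080·(13.4) = -1.0720
  SO₂ term: 0.0053·96.4^0.26·exp(0.059·69-1.0720) = 0.3488
  Sd branch = 0.01025·Sd^0.27·e^(0.036·RH+0.049·T) = 0.8708 μm/a
  r_corr = 0.3488 + 0.8708 = 1.22 μm/a
  mass loss = 1.22 μm/a × 8.96 g/cm³ = 10.93 g·m⁻²·a⁻¹
zinc: temperature factor f = -0.071·(13.4) = -0.9514
  SO₂ term: 0.0129·96.4^0.44·exp(0.046·69-0.9514) = 0.8889
  Sd branch = 0.0175·Sd^0.57·e^(0.008·RH+0.085·T) = 1.232 μm/a
  r_corr = 0.8889 + 1.232 = 2.121 μm/a
  mass loss = 2.121 μm/a × 7.14 g/cm³ = 15.14 g·m⁻²·a⁻¹
Ordering by g·m⁻²·a⁻¹: zinc (15.1) > copper (10.9)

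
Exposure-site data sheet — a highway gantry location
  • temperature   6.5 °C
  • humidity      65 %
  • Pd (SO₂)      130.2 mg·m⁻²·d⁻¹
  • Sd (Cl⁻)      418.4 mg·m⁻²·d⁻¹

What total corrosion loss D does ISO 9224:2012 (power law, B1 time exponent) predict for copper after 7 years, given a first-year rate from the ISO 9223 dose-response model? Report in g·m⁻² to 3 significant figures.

copper: T≤10 °C ⇒ hinge +0.126·(6.5−10) = -0.4410
  Pd branch = 0.0053·Pd^0.26·e^(0.059·RH+f) = 0.5598 μm/a
  Sd branch = 0.01025·Sd^0.27·e^(0.036·RH+0.049·T) = 0.7467 μm/a
  sum: 0.5598 + 0.7467 → r_corr = 1.307 μm/a
ISO 9224: D(t) = r_corr · t^b with b = 0.667 (copper, B1)
  D(7) = 1.307 × 7^0.667 = 1.307 × 3.662 = 4.784 μm
  Mass loss = 4.784 μm × 8.96 g/cm³ = 42.86 g·m⁻²

D(7) = 42.9 g·m⁻²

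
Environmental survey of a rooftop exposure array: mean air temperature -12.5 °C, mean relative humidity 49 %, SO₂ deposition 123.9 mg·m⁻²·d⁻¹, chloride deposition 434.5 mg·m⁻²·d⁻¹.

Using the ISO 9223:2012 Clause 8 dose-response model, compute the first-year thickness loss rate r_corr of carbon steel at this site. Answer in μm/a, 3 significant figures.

r_corr = 15.4 μm/a

carbon steel: temperature factor f = +0.150·(-22.5) = -3.3750
  SO₂ term: 1.77·123.9^0.52·exp(0.02·49-3.3750) = 1.978
  Sd branch = 0.102·Sd^0.62·e^(0.033·RH+0.04·T) = 13.47 μm/a
  sum: 1.978 + 13.47 → r_corr = 15.44 μm/a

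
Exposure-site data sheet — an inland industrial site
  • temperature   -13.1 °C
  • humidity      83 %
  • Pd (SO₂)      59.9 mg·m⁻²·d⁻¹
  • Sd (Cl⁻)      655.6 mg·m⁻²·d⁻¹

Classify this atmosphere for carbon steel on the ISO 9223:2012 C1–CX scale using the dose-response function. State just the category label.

C4

carbon steel: temperature factor f = +0.150·(-23.1) = -3.4650
  sulphur-dioxide contribution → 2.445 μm/a
  chloride contribution → 52.1 μm/a
  total first-year rate 54.55 μm/a
ISO 9223 Table 2 (carbon steel): 50 < 54.6 ≤ 80 μm/a ⇒ C4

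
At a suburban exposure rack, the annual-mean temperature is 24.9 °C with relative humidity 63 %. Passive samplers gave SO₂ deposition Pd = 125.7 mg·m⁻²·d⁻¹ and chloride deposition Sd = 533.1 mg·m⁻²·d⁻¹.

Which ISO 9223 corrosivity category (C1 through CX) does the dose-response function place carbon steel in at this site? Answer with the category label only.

C5

carbon steel: temperature factor f = -0.054·(14.9) = -0.8046
  Pd branch = 1.77·Pd^0.52·e^(0.02·RH+f) = 34.47 μm/a
  Sd branch = 0.102·Sd^0.62·e^(0.033·RH+0.04·T) = 108.3 μm/a
  r_corr = 34.47 + 108.3 = 142.8 μm/a
143 μm/a falls in (80, 200] for carbon steel → category C5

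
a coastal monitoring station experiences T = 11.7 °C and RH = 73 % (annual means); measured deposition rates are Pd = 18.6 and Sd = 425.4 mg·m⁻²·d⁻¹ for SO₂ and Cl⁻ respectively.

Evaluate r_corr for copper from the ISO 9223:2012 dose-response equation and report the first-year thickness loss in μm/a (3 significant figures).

copper: f(T) = -0.080·(T−10) [T>10 °C] = -0.1360
  SO₂ term: 0.0053·18.6^0.26·exp(0.059·73-0.1360) = 0.7342
  Cl⁻ term: 0.01025·425.4^0.27·exp(0.036·73+0.049·11.7) = 1.291
  r_corr = 0.7342 + 1.291 = 2.025 μm/a

r_corr = 2.02 μm/a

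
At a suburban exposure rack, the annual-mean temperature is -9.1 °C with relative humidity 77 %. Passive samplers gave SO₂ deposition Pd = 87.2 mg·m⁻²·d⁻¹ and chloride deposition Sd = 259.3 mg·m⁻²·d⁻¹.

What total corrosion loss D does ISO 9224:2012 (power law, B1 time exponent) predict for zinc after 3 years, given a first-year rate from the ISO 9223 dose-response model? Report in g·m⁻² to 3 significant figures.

zinc: T≤10 °C ⇒ hinge +0.038·(-9.1−10) = -0.7258
  SO₂ term: 0.0129·87.2^0.44·exp(0.046·77-0.7258) = 1.54
  Sd branch = 0.0175·Sd^0.57·e^(0.008·RH+0.085·T) = 0.3552 μm/a
  r_corr = 1.54 + 0.3552 = 1.895 μm/a
Long-term exponent b (ISO 9224 Table 2, B1) = 0.813
  D(3) = 1.895 × 3^0.813 = 1.895 × 2.443 = 4.629 μm
  Mass loss = 4.629 μm × 7.14 g/cm³ = 33.05 g·m⁻²

D(3) = 33.1 g·m⁻²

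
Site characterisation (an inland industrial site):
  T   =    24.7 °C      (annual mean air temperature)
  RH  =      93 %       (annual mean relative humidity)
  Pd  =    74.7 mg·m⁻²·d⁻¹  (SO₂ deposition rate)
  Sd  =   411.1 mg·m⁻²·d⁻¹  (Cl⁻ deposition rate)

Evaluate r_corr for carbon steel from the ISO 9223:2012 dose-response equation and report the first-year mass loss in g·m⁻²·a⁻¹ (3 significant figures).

carbon steel: f(T) = -0.054·(T−10) [T>10 °C] = -0.7938
  Pd branch = 1.77·Pd^0.52·e^(0.02·RH+f) = 48.43 μm/a
  Sd branch = 0.102·Sd^0.62·e^(0.033·RH+0.04·T) = 246.1 μm/a
  sum: 48.43 + 246.1 → r_corr = 294.6 μm/a
Convert to mass loss: 294.6 μm/a × 7.85 g/cm³ = 2312 g·m⁻²·a⁻¹

r_corr = 2.31e+03 g·m⁻²·a⁻¹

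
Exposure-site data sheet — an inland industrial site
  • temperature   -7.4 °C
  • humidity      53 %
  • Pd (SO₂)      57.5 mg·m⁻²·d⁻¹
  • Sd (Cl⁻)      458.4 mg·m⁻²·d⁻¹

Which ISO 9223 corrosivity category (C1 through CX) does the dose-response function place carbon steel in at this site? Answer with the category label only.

carbon steel: f(T) = +0.150·(T−10) [T≤10 °C] = -2.6100
  sulphur-dioxide contribution → 3.089 μm/a
  chloride contribution → 19.48 μm/a
  ⇒ r_corr(carbon steel) = 22.57 μm/a
ISO 9223 Table 2 (carbon steel): 1.3 < 22.6 ≤ 25 μm/a ⇒ C2

C2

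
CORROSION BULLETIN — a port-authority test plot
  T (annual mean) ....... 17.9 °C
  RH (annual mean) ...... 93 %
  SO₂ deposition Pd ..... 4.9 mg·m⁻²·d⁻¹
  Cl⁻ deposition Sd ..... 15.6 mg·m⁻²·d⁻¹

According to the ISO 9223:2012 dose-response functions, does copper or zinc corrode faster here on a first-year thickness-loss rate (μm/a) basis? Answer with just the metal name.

copper: T>10 °C ⇒ hinge -0.080·(17.9−10) = -0.6320
  SO₂ term: 0.0053·4.9^0.26·exp(0.059·93-0.6320) = 1.029
  Sd branch = 0.01025·Sd^0.27·e^(0.036·RH+0.049·T) = 1.472 μm/a
  sum: 1.029 + 1.472 → r_corr = 2.5 μm/a
zinc: temperature factor f = -0.071·(7.9) = -0.5609
  SO₂ term: 0.0129·4.9^0.44·exp(0.046·93-0.5609) = 1.068
  Cl⁻ term: 0.0175·15.6^0.57·exp(0.008·93+0.085·17.9) = 0.8073
  r_corr = 1.068 + 0.8073 = 1.875 μm/a
Ordering by μm/a: copper (2.5) > zinc (1.88)

copper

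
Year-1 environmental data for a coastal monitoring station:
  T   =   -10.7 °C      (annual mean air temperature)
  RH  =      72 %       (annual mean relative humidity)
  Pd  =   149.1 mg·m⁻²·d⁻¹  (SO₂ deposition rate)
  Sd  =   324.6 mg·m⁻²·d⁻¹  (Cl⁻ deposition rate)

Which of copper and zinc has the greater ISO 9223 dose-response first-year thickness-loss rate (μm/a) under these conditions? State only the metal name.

copper: temperature factor f = +0.126·(-20.7) = -2.6082
  Pd branch = 0.0053·Pd^0.26·e^(0.059·RH+f) = 0.1004 μm/a
  Sd branch = 0.01025·Sd^0.27·e^(0.036·RH+0.049·T) = 0.3862 μm/a
  r_corr = 0.1004 + 0.3862 = 0.4865 μm/a
zinc: temperature factor f = +0.038·(-20.7) = -0.7866
  SO₂ term: 0.0129·149.1^0.44·exp(0.046·72-0.7866) = 1.458
  Sd branch = 0.0175·Sd^0.57·e^(0.008·RH+0.085·T) = 0.3386 μm/a
  sum: 1.458 + 0.3386 → r_corr = 1.796 μm/a
Ordering by μm/a: zinc (1.8) > copper (0.487)

zinc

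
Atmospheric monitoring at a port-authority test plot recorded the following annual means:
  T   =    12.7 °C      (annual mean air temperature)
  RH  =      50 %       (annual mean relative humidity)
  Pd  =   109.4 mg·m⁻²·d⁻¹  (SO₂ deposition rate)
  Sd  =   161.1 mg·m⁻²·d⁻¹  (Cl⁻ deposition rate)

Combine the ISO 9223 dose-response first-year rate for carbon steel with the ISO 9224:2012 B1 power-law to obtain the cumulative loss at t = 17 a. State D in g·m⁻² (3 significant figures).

D(17) = 2.36e+03 g·m⁻²

carbon steel: f(T) = -0.054·(T−10) [T>10 °C] = -0.1458
  Pd branch = 1.77·Pd^0.52·e^(0.02·RH+f) = 47.78 μm/a
  Cl⁻ term: 0.102·161.1^0.62·exp(0.033·50+0.04·12.7) = 20.62
  r_corr = 47.78 + 20.62 = 68.4 μm/a
Long-term exponent b (ISO 9224 Table 2, B1) = 0.523
  D(17) = 68.4 × 17^0.523 = 68.4 × 4.401 = 301 μm
  Mass loss = 301 μm × 7.85 g/cm³ = 2363 g·m⁻²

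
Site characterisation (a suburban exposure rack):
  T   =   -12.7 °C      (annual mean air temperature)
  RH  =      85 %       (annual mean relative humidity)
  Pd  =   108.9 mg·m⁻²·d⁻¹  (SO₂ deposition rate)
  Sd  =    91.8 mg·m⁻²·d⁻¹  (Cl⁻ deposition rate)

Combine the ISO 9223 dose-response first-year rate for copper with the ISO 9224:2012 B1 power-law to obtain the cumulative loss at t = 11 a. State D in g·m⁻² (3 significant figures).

D(11) = 24.5 g·m⁻²

copper: T≤10 °C ⇒ hinge +0.126·(-12.7−10) = -2.8602
  SO₂ term: 0.0053·108.9^0.26·exp(0.059·85-2.8602) = 0.1548
  Cl⁻ term: 0.01025·91.8^0.27·exp(0.036·85+0.049·-12.7) = 0.3975
  r_corr = 0.1548 + 0.3975 = 0.5523 μm/a
Long-term exponent b (ISO 9224 Table 2, B1) = 0.667
  D(11) = 0.5523 × 11^0.667 = 0.5523 × 4.95 = 2.734 μm
  Mass loss = 2.734 μm × 8.96 g/cm³ = 24.5 g·m⁻²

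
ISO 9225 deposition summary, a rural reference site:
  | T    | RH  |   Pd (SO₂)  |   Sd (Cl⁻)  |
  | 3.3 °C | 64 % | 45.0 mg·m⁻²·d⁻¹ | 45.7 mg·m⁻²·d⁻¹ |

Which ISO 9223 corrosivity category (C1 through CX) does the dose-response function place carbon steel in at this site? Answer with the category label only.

carbon steel: temperature factor f = +0.150·(-6.7) = -1.0050
  sulphur-dioxide contribution → 16.87 μm/a
  chloride contribution → 10.29 μm/a
  total first-year rate 27.16 μm/a
ISO 9223 Table 2 (carbon steel): 25 < 27.2 ≤ 50 μm/a ⇒ C3

C3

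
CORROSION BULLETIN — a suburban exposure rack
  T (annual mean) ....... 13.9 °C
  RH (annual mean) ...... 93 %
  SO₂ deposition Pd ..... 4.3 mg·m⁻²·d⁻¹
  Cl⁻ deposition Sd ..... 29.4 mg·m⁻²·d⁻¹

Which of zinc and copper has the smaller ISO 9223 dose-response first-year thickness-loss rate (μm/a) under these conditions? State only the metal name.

zinc: T>10 °C ⇒ hinge -0.071·(13.9−10) = -0.2769
  Pd branch = 0.0129·Pd^0.44·e^(0.046·RH+f) = 1.34 μm/a
  Cl⁻ term: 0.0175·29.4^0.57·exp(0.008·93+0.085·13.9) = 0.8246
  sum: 1.34 + 0.8246 → r_corr = 2.164 μm/a
copper: f(T) = -0.080·(T−10) [T>10 °C] = -0.3120
  SO₂ term: 0.0053·4.3^0.26·exp(0.059·93-0.3120) = 1.369
  Cl⁻ term: 0.01025·29.4^0.27·exp(0.036·93+0.049·13.9) = 1.435
  r_corr = 1.369 + 1.435 = 2.805 μm/a
Ordering by μm/a: copper (2.8) > zinc (2.16)

zinc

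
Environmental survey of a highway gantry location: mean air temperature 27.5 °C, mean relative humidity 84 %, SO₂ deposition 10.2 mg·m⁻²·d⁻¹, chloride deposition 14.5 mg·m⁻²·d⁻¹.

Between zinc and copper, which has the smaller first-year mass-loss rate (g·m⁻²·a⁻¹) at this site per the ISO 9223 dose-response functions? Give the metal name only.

zinc: temperature factor f = -0.071·(17.5) = -1.2425
  sulphur-dioxide contribution → 0.493 μm/a
  chloride contribution → 1.629 μm/a
  ⇒ r_corr(zinc) = 2.122 μm/a
  mass loss = 2.122 μm/a × 7.14 g/cm³ = 15.15 g·m⁻²·a⁻¹
copper: T>10 °C ⇒ hinge -0.080·(27.5−10) = -1.4000
  sulphur-dioxide contribution → 0.3395 μm/a
  chloride contribution → 1.67 μm/a
  ⇒ r_corr(copper) = 2.01 μm/a
  mass loss = 2.01 μm/a × 8.96 g/cm³ = 18.01 g·m⁻²·a⁻¹
Ordering by g·m⁻²·a⁻¹: copper (18) > zinc (15.2)

zinc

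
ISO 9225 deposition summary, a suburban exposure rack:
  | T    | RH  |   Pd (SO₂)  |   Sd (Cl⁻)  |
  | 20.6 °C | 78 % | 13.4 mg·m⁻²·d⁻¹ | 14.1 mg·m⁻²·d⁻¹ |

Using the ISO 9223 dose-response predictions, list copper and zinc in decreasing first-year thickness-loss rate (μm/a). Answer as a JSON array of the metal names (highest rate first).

["zinc", "copper"]

copper: temperature factor f = -0.080·(10.6) = -0.8480
  SO₂ term: 0.0053·13.4^0.26·exp(0.059·78-0.8480) = 0.4443
  Sd branch = 0.01025·Sd^0.27·e^(0.036·RH+0.049·T) = 0.9526 μm/a
  sum: 0.4443 + 0.9526 → r_corr = 1.397 μm/a
zinc: temperature factor f = -0.071·(10.6) = -0.7526
  SO₂ term: 0.0129·13.4^0.44·exp(0.046·78-0.7526) = 0.6885
  Sd branch = 0.0175·Sd^0.57·e^(0.008·RH+0.085·T) = 0.8502 μm/a
  r_corr = 0.6885 + 0.8502 = 1.539 μm/a
Ordering by μm/a: zinc (1.54) > copper (1.4)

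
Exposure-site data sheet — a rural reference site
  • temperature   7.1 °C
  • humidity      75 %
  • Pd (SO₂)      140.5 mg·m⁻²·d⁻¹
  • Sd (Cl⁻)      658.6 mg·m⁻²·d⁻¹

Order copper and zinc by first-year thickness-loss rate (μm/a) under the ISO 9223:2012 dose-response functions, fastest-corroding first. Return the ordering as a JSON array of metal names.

["zinc", "copper"]

copper: temperature factor f = +0.126·(-2.9) = -0.3654
  SO₂ term: 0.0053·140.5^0.26·exp(0.059·75-0.3654) = 1.111
  Cl⁻ term: 0.01025·658.6^0.27·exp(0.036·75+0.049·7.1) = 1.246
  sum: 1.111 + 1.246 → r_corr = 2.357 μm/a
zinc: temperature factor f = +0.038·(-2.9) = -0.1102
  SO₂ term: 0.0129·140.5^0.44·exp(0.046·75-0.1102) = 3.206
  Cl⁻ term: 0.0175·658.6^0.57·exp(0.008·75+0.085·7.1) = 2.357
  sum: 3.206 + 2.357 → r_corr = 5.563 μm/a
Ordering by μm/a: zinc (5.56) > copper (2.36)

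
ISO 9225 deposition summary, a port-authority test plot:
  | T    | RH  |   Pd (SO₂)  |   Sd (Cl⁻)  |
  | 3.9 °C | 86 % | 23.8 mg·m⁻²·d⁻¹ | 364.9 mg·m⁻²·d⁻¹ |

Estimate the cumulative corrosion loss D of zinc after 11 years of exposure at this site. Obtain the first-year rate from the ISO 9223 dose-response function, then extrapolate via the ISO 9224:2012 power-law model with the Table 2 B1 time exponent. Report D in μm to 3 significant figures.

D(11) = 25.0 μm

zinc: f(T) = +0.038·(T−10) [T≤10 °C] = -0.2318
  Pd branch = 0.0129·Pd^0.44·e^(0.046·RH+f) = 2.156 μm/a
  Cl⁻ term: 0.0175·364.9^0.57·exp(0.008·86+0.085·3.9) = 1.4
  r_corr = 2.156 + 1.4 = 3.557 μm/a
Long-term exponent b (ISO 9224 Table 2, B1) = 0.813
  D(11) = 3.557 × 11^0.813 = 3.557 × 7.025 = 24.98 μm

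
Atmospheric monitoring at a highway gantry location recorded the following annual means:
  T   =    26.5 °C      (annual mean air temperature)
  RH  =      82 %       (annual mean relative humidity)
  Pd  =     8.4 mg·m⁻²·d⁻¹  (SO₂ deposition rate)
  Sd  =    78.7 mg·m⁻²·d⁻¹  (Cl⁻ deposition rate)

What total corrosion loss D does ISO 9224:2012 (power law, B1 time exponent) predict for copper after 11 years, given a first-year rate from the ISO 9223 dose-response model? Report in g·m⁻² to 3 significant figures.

copper: temperature factor f = -0.080·(16.5) = -1.3200
  Pd branch = 0.0053·Pd^0.26·e^(0.059·RH+f) = 0.3108 μm/a
  Cl⁻ term: 0.01025·78.7^0.27·exp(0.036·82+0.049·26.5) = 2.337
  r_corr = 0.3108 + 2.337 = 2.647 μm/a
ISO 9224: D(t) = r_corr · t^b with b = 0.667 (copper, B1)
  D(11) = 2.647 × 11^0.667 = 2.647 × 4.95 = 13.11 μm
  Mass loss = 13.11 μm × 8.96 g/cm³ = 117.4 g·m⁻²

D(11) = 117 g·m⁻²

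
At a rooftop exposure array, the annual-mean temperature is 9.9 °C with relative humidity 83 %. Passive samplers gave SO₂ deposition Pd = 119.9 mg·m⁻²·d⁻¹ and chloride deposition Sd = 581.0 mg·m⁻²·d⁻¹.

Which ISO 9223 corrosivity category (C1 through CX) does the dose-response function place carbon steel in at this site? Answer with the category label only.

CX

carbon steel: T≤10 °C ⇒ hinge +0.150·(9.9−10) = -0.0150
  Pd branch = 1.77·Pd^0.52·e^(0.02·RH+f) = 110.5 μm/a
  Sd branch = 0.102·Sd^0.62·e^(0.033·RH+0.04·T) = 121.3 μm/a
  sum: 110.5 + 121.3 → r_corr = 231.8 μm/a
Category bounds: 200…700 μm/a bracket r_corr ⇒ CX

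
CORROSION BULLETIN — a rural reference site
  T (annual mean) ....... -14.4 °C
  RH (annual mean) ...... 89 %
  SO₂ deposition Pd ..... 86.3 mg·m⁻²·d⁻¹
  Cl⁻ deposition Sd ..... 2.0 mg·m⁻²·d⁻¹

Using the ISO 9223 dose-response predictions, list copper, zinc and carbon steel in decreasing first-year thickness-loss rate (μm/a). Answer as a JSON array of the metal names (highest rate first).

["carbon steel", "zinc", "copper"]

copper: T≤10 °C ⇒ hinge +0.126·(-14.4−10) = -3.0744
  SO₂ term: 0.0053·86.3^0.26·exp(0.059·89-3.0744) = 0.1489
  Sd branch = 0.01025·Sd^0.27·e^(0.036·RH+0.049·T) = 0.1503 μm/a
  sum: 0.1489 + 0.1503 → r_corr = 0.2992 μm/a
zinc: temperature factor f = +0.038·(-24.4) = -0.9272
  SO₂ term: 0.0129·86.3^0.44·exp(0.046·89-0.9272) = 2.176
  Sd branch = 0.0175·Sd^0.57·e^(0.008·RH+0.085·T) = 0.01557 μm/a
  sum: 2.176 + 0.01557 → r_corr = 2.192 μm/a
carbon steel: temperature factor f = +0.150·(-24.4) = -3.6600
  Pd branch = 1.77·Pd^0.52·e^(0.02·RH+f) = 2.743 μm/a
  Cl⁻ term: 0.102·2.0^0.62·exp(0.033·89+0.04·-14.4) = 1.662
  sum: 2.743 + 1.662 → r_corr = 4.405 μm/a
Ordering by μm/a: carbon steel (4.4) > zinc (2.19) > copper (0.299)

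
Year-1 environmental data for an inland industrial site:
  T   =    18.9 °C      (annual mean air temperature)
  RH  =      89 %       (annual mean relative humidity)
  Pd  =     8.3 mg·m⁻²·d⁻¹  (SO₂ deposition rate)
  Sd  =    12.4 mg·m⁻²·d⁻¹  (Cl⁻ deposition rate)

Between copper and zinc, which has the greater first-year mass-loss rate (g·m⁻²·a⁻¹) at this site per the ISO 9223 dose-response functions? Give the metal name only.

copper

copper: T>10 °C ⇒ hinge -0.080·(18.9−10) = -0.7120
  Pd branch = 0.0053·Pd^0.26·e^(0.059·RH+f) = 0.86 μm/a
  Sd branch = 0.01025·Sd^0.27·e^(0.036·RH+0.049·T) = 1.258 μm/a
  r_corr = 0.86 + 1.258 = 2.118 μm/a
  mass loss = 2.118 μm/a × 8.96 g/cm³ = 18.98 g·m⁻²·a⁻¹
zinc: f(T) = -0.071·(T−10) [T>10 °C] = -0.6319
  SO₂ term: 0.0129·8.3^0.44·exp(0.046·89-0.6319) = 1.044
  Cl⁻ term: 0.0175·12.4^0.57·exp(0.008·89+0.085·18.9) = 0.7468
  sum: 1.044 + 0.7468 → r_corr = 1.79 μm/a
  mass loss = 1.79 μm/a × 7.14 g/cm³ = 12.78 g·m⁻²·a⁻¹
Ordering by g·m⁻²·a⁻¹: copper (19) > zinc (12.8)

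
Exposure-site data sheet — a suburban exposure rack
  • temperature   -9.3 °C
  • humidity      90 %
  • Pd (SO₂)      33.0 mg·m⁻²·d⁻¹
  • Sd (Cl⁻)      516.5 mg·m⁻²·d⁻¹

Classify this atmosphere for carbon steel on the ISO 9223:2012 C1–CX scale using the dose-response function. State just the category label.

C4

carbon steel: T≤10 °C ⇒ hinge +0.150·(-9.3−10) = -2.8950
  sulphur-dioxide contribution → 3.648 μm/a
  chloride contribution → 65.92 μm/a
  ⇒ r_corr(carbon steel) = 69.57 μm/a
69.6 μm/a falls in (50, 80] for carbon steel → category C4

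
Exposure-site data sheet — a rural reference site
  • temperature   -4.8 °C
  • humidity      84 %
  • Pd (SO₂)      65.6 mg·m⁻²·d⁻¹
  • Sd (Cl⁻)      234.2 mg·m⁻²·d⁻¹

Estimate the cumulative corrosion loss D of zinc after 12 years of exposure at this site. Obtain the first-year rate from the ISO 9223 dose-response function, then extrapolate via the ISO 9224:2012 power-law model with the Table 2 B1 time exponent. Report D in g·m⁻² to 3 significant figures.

D(12) = 146 g·m⁻²

zinc: T≤10 °C ⇒ hinge +0.038·(-4.8−10) = -0.5624
  sulphur-dioxide contribution → 2.207 μm/a
  chloride contribution → 0.5109 μm/a
  ⇒ r_corr(zinc) = 2.718 μm/a
ISO 9224: D(t) = r_corr · t^b with b = 0.813 (zinc, B1)
  D(12) = 2.718 × 12^0.813 = 2.718 × 7.54 = 20.5 μm
  Mass loss = 20.5 μm × 7.14 g/cm³ = 146.3 g·m⁻²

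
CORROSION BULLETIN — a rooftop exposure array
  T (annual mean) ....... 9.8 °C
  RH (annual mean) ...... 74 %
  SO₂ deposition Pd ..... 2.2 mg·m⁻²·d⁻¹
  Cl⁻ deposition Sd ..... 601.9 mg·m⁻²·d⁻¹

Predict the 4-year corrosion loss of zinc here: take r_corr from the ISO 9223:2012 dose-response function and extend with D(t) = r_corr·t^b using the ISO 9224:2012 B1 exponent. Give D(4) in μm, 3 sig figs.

D(4) = 10.3 μm

zinc: temperature factor f = +0.038·(-0.2) = -0.0076
  Pd branch = 0.0129·Pd^0.44·e^(0.046·RH+f) = 0.5449 μm/a
  Cl⁻ term: 0.0175·601.9^0.57·exp(0.008·74+0.085·9.8) = 2.794
  sum: 0.5449 + 2.794 → r_corr = 3.339 μm/a
Long-term exponent b (ISO 9224 Table 2, B1) = 0.813
  D(4) = 3.339 × 4^0.813 = 3.339 × 3.087 = 10.31 μm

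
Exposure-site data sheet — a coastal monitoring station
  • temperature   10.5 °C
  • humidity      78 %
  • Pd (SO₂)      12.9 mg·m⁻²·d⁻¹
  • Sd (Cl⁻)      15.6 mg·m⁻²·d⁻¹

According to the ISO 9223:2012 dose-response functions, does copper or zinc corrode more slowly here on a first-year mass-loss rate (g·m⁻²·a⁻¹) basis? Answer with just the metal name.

zinc

copper: f(T) = -0.080·(T−10) [T>10 °C] = -0.0400
  Pd branch = 0.0053·Pd^0.26·e^(0.059·RH+f) = 0.9869 μm/a
  Sd branch = 0.01025·Sd^0.27·e^(0.036·RH+0.049·T) = 0.5968 μm/a
  sum: 0.9869 + 0.5968 → r_corr = 1.584 μm/a
  mass loss = 1.584 μm/a × 8.96 g/cm³ = 14.19 g·m⁻²·a⁻¹
zinc: f(T) = -0.071·(T−10) [T>10 °C] = -0.0355
  SO₂ term: 0.0129·12.9^0.44·exp(0.046·78-0.0355) = 1.387
  Cl⁻ term: 0.0175·15.6^0.57·exp(0.008·78+0.085·10.5) = 0.3817
  sum: 1.387 + 0.3817 → r_corr = 1.769 μm/a
  mass loss = 1.769 μm/a × 7.14 g/cm³ = 12.63 g·m⁻²·a⁻¹
Ordering by g·m⁻²·a⁻¹: copper (14.2) > zinc (12.6)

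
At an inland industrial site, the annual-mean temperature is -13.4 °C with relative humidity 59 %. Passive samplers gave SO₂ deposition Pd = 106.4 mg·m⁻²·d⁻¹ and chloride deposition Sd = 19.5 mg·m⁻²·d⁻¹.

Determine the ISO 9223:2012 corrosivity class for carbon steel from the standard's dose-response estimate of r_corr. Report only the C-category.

carbon steel: T≤10 °C ⇒ hinge +0.150·(-13.4−10) = -3.5100
  Pd branch = 1.77·Pd^0.52·e^(0.02·RH+f) = 1.95 μm/a
  Sd branch = 0.102·Sd^0.62·e^(0.033·RH+0.04·T) = 2.638 μm/a
  r_corr = 1.95 + 2.638 = 4.588 μm/a
ISO 9223 Table 2 (carbon steel): 1.3 < 4.59 ≤ 25 μm/a ⇒ C2

C2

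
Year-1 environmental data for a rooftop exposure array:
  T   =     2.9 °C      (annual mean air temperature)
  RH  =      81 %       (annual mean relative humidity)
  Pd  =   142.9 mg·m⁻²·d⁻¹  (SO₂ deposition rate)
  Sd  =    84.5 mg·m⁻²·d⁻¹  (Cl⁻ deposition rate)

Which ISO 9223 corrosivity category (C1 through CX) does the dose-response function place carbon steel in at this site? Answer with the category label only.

C4

carbon steel: T≤10 °C ⇒ hinge +0.150·(2.9−10) = -1.0650
  SO₂ term: 1.77·142.9^0.52·exp(0.02·81-1.0650) = 40.7
  Cl⁻ term: 0.102·84.5^0.62·exp(0.033·81+0.04·2.9) = 25.97
  r_corr = 40.7 + 25.97 = 66.67 μm/a
66.7 μm/a falls in (50, 80] for carbon steel → category C4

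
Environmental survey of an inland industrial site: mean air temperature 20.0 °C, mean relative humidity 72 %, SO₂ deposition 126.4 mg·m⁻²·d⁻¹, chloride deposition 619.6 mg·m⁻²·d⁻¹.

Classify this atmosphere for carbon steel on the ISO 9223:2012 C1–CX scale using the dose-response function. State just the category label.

C5

carbon steel: temperature factor f = -0.054·(10.0) = -0.5400
  Pd branch = 1.77·Pd^0.52·e^(0.02·RH+f) = 53.92 μm/a
  Sd branch = 0.102·Sd^0.62·e^(0.033·RH+0.04·T) = 131.5 μm/a
  sum: 53.92 + 131.5 → r_corr = 185.5 μm/a
ISO 9223 Table 2 (carbon steel): 80 < 185 ≤ 200 μm/a ⇒ C5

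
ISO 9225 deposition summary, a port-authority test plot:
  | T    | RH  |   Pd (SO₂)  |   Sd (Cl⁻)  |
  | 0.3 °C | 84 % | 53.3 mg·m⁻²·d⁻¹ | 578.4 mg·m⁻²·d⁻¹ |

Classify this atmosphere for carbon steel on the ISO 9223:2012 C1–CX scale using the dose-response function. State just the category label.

carbon steel: f(T) = +0.150·(T−10) [T≤10 °C] = -1.4550
  sulphur-dioxide contribution → 17.52 μm/a
  chloride contribution → 85.16 μm/a
  ⇒ r_corr(carbon steel) = 102.7 μm/a
Category bounds: 80…200 μm/a bracket r_corr ⇒ C5

C5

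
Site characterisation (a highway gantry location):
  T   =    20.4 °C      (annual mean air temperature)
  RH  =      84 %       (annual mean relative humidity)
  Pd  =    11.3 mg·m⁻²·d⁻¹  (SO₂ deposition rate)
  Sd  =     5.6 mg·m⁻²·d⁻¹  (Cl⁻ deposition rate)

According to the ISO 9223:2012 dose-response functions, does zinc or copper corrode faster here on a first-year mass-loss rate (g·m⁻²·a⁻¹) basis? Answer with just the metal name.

copper

zinc: f(T) = -0.071·(T−10) [T>10 °C] = -0.7384
  SO₂ term: 0.0129·11.3^0.44·exp(0.046·84-0.7384) = 0.8538
  Cl⁻ term: 0.0175·5.6^0.57·exp(0.008·84+0.085·20.4) = 0.5181
  sum: 0.8538 + 0.5181 → r_corr = 1.372 μm/a
  mass loss = 1.372 μm/a × 7.14 g/cm³ = 9.796 g·m⁻²·a⁻¹
copper: temperature factor f = -0.080·(10.4) = -0.8320
  SO₂ term: 0.0053·11.3^0.26·exp(0.059·84-0.8320) = 0.6153
  Cl⁻ term: 0.01025·5.6^0.27·exp(0.036·84+0.049·20.4) = 0.9124
  r_corr = 0.6153 + 0.9124 = 1.528 μm/a
  mass loss = 1.528 μm/a × 8.96 g/cm³ = 13.69 g·m⁻²·a⁻¹
Ordering by g·m⁻²·a⁻¹: copper (13.7) > zinc (9.8)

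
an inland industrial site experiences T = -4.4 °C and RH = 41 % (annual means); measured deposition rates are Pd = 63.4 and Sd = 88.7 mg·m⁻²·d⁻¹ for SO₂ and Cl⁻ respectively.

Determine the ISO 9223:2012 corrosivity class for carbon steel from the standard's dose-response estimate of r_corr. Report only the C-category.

carbon steel: f(T) = +0.150·(T−10) [T≤10 °C] = -2.1600
  Pd branch = 1.77·Pd^0.52·e^(0.02·RH+f) = 4.01 μm/a
  Cl⁻ term: 0.102·88.7^0.62·exp(0.033·41+0.04·-4.4) = 5.339
  r_corr = 4.01 + 5.339 = 9.349 μm/a
9.35 μm/a falls in (1.3, 25] for carbon steel → category C2

C2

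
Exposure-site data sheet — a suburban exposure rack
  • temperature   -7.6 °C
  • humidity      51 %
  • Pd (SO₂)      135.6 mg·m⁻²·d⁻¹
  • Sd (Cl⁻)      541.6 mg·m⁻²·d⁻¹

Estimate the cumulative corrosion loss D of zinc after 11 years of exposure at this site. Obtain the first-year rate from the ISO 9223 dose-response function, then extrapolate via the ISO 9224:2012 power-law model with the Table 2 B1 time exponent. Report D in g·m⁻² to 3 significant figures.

D(11) = 55.0 g·m⁻²

zinc: f(T) = +0.038·(T−10) [T≤10 °C] = -0.6688
  Pd branch = 0.0129·Pd^0.44·e^(0.046·RH+f) = 0.5987 μm/a
  Sd branch = 0.0175·Sd^0.57·e^(0.008·RH+0.085·T) = 0.4987 μm/a
  r_corr = 0.5987 + 0.4987 = 1.097 μm/a
Power-law: D(11) = r_corr · 11^0.813
  D(11) = 1.097 × 11^0.813 = 1.097 × 7.025 = 7.709 μm
  Mass loss = 7.709 μm × 7.14 g/cm³ = 55.04 g·m⁻²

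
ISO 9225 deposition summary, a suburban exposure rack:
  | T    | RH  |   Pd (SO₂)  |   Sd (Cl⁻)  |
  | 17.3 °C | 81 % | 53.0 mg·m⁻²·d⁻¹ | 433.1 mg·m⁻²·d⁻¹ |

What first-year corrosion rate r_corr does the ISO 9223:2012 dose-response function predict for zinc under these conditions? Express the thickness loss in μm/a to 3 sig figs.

r_corr = 6.46 μm/a

zinc: temperature factor f = -0.071·(7.3) = -0.5183
  Pd branch = 0.0129·Pd^0.44·e^(0.046·RH+f) = 1.83 μm/a
  Cl⁻ term: 0.0175·433.1^0.57·exp(0.008·81+0.085·17.3) = 4.634
  r_corr = 1.83 + 4.634 = 6.464 μm/a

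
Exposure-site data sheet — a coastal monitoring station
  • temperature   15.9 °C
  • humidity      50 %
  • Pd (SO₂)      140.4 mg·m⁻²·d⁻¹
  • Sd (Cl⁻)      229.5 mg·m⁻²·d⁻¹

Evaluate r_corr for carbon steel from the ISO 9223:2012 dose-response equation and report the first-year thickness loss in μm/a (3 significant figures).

carbon steel: f(T) = -0.054·(T−10) [T>10 °C] = -0.3186
  sulphur-dioxide contribution → 45.76 μm/a
  chloride contribution → 29.18 μm/a
  ⇒ r_corr(carbon steel) = 74.94 μm/a

r_corr = 74.9 μm/a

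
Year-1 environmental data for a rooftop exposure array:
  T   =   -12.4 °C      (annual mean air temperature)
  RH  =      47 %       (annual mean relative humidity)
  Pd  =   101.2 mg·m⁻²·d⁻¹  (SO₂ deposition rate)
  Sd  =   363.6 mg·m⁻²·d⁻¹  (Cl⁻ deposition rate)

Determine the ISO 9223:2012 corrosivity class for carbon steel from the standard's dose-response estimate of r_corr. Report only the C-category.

carbon steel: temperature factor f = +0.150·(-22.4) = -3.3600
  SO₂ term: 1.77·101.2^0.52·exp(0.02·47-3.3600) = 1.736
  Sd branch = 0.102·Sd^0.62·e^(0.033·RH+0.04·T) = 11.33 μm/a
  sum: 1.736 + 11.33 → r_corr = 13.07 μm/a
Category bounds: 1.3…25 μm/a bracket r_corr ⇒ C2

C2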